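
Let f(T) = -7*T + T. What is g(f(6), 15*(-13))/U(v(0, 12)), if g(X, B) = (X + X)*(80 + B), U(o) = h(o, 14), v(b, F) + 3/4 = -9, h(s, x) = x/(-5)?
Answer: -20700/7 ≈ -2957.1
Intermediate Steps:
f(T) = -6*T
h(s, x) = -x/5 (h(s, x) = x*(-⅕) = -x/5)
v(b, F) = -39/4 (v(b, F) = -¾ - 9 = -39/4)
U(o) = -14/5 (U(o) = -⅕*14 = -14/5)
g(X, B) = 2*X*(80 + B) (g(X, B) = (2*X)*(80 + B) = 2*X*(80 + B))
g(f(6), 15*(-13))/U(v(0, 12)) = (2*(-6*6)*(80 + 15*(-13)))/(-14/5) = (2*(-36)*(80 - 195))*(-5/14) = (2*(-36)*(-115))*(-5/14) = 8280*(-5/14) = -20700/7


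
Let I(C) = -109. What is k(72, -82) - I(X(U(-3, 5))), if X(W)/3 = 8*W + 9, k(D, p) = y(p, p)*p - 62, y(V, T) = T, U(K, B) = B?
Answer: 6771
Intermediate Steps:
k(D, p) = -62 + p² (k(D, p) = p*p - 62 = p² - 62 = -62 + p²)
X(W) = 27 + 24*W (X(W) = 3*(8*W + 9) = 3*(9 + 8*W) = 27 + 24*W)
k(72, -82) - I(X(U(-3, 5))) = (-62 + (-82)²) - 1*(-109) = (-62 + 6724) + 109 = 6662 + 109 = 6771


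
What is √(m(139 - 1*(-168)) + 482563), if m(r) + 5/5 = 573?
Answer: √483135 ≈ 695.08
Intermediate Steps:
m(r) = 572 (m(r) = -1 + 573 = 572)
√(m(139 - 1*(-168)) + 482563) = √(572 + 482563) = √483135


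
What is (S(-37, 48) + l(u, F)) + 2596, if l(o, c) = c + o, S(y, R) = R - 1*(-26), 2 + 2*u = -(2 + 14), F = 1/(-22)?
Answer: 58541/22 ≈ 2661.0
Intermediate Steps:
F = -1/22 ≈ -0.045455
u = -9 (u = -1 + (-(2 + 14))/2 = -1 + (-1*16)/2 = -1 + (½)*(-16) = -1 - 8 = -9)
S(y, R) = 26 + R (S(y, R) = R + 26 = 26 + R)
(S(-37, 48) + l(u, F)) + 2596 = ((26 + 48) + (-1/22 - 9)) + 2596 = (74 - 199/22) + 2596 = 1429/22 + 2596 = 58541/22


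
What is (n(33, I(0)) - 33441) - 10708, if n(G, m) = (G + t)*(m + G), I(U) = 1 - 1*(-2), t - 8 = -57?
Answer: -44725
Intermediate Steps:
t = -49 (t = 8 - 57 = -49)
I(U) = 3 (I(U) = 1 + 2 = 3)
n(G, m) = (-49 + G)*(G + m) (n(G, m) = (G - 49)*(m + G) = (-49 + G)*(G + m))
(n(33, I(0)) - 33441) - 10708 = ((33² - 49*33 - 49*3 + 33*3) - 33441) - 10708 = ((1089 - 1617 - 147 + 99) - 33441) - 10708 = (-576 - 33441) - 10708 = -34017 - 10708 = -44725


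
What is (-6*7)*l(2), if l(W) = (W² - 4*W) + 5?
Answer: -42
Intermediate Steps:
l(W) = 5 + W² - 4*W
(-6*7)*l(2) = (-6*7)*(5 + 2² - 4*2) = -42*(5 + 4 - 8) = -42*1 = -42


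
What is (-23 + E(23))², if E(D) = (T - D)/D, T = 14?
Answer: 289444/529 ≈ 547.15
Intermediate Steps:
E(D) = (14 - D)/D
(-23 + E(23))² = (-23 + (14 - 1*23)/23)² = (-23 + (14 - 23)/23)² = (-23 + (1/23)*(-9))² = (-23 - 9/23)² = (-538/23)² = 289444/529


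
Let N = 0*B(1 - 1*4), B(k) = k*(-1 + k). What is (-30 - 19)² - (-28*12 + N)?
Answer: 2737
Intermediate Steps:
N = 0 (N = 0*((1 - 1*4)*(-1 + (1 - 1*4))) = 0*((1 - 4)*(-1 + (1 - 4))) = 0*(-3*(-1 - 3)) = 0*(-3*(-4)) = 0*12 = 0)
(-30 - 19)² - (-28*12 + N) = (-30 - 19)² - (-28*12 + 0) = (-49)² - (-336 + 0) = 2401 - 1*(-336) = 2401 + 336 = 2737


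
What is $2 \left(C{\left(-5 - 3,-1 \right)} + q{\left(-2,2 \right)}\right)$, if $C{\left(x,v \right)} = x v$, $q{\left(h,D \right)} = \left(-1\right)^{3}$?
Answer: $14$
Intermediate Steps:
$q{\left(h,D \right)} = -1$
$C{\left(x,v \right)} = v x$
$2 \left(C{\left(-5 - 3,-1 \right)} + q{\left(-2,2 \right)}\right) = 2 \left(- (-5 - 3) - 1\right) = 2 \left(\left(-1\right) \left(-8\right) - 1\right) = 2 \left(8 - 1\right) = 2 \cdot 7 = 14$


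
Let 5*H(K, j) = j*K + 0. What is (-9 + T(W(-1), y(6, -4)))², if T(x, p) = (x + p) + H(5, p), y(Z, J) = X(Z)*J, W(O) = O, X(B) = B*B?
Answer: 88804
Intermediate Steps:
X(B) = B²
H(K, j) = K*j/5 (H(K, j) = (j*K + 0)/5 = (K*j + 0)/5 = (K*j)/5 = K*j/5)
y(Z, J) = J*Z² (y(Z, J) = Z²*J = J*Z²)
T(x, p) = x + 2*p (T(x, p) = (x + p) + (⅕)*5*p = (p + x) + p = x + 2*p)
(-9 + T(W(-1), y(6, -4)))² = (-9 + (-1 + 2*(-4*6²)))² = (-9 + (-1 + 2*(-4*36)))² = (-9 + (-1 + 2*(-144)))² = (-9 + (-1 - 288))² = (-9 - 289)² = (-298)² = 88804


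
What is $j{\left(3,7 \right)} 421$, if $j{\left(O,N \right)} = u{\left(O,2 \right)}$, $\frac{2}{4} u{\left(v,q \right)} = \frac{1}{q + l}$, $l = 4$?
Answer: $\frac{421}{3} \approx 140.33$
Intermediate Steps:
$u{\left(v,q \right)} = \frac{2}{4 + q}$ ($u{\left(v,q \right)} = \frac{2}{q + 4} = \frac{2}{4 + q}$)
$j{\left(O,N \right)} = \frac{1}{3}$ ($j{\left(O,N \right)} = \frac{2}{4 + 2} = \frac{2}{6} = 2 \cdot \frac{1}{6} = \frac{1}{3}$)
$j{\left(3,7 \right)} 421 = \frac{1}{3} \cdot 421 = \frac{421}{3}$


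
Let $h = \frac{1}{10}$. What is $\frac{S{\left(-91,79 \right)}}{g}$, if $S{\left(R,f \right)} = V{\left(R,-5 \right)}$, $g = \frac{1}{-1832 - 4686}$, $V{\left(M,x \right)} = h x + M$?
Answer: $596397$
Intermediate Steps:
$h = \frac{1}{10} \approx 0.1$
$V{\left(M,x \right)} = M + \frac{x}{10}$ ($V{\left(M,x \right)} = \frac{x}{10} + M = M + \frac{x}{10}$)
$g = - \frac{1}{6518}$ ($g = \frac{1}{-6518} = - \frac{1}{6518} \approx -0.00015342$)
$S{\left(R,f \right)} = - \frac{1}{2} + R$ ($S{\left(R,f \right)} = R + \frac{1}{10} \left(-5\right) = R - \frac{1}{2} = - \frac{1}{2} + R$)
$\frac{S{\left(-91,79 \right)}}{g} = \frac{- \frac{1}{2} - 91}{- \frac{1}{6518}} = \left(- \frac{183}{2}\right) \left(-6518\right) = 596397$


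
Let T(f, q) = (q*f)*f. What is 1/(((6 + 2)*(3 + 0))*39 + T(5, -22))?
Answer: 1/386 ≈ 0.0025907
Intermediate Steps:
T(f, q) = q*f² (T(f, q) = (f*q)*f = q*f²)
1/(((6 + 2)*(3 + 0))*39 + T(5, -22)) = 1/(((6 + 2)*(3 + 0))*39 - 22*5²) = 1/((8*3)*39 - 22*25) = 1/(24*39 - 550) = 1/(936 - 550) = 1/386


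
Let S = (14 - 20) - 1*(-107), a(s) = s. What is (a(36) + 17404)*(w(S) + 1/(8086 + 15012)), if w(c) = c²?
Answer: 2054629935280/11549 ≈ 1.7791e+8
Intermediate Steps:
S = 101 (S = -6 + 107 = 101)
(a(36) + 17404)*(w(S) + 1/(8086 + 15012)) = (36 + 17404)*(101² + 1/(8086 + 15012)) = 17440*(10201 + 1/23098) = 17440*(235622699/23098) = 2054629935280/11549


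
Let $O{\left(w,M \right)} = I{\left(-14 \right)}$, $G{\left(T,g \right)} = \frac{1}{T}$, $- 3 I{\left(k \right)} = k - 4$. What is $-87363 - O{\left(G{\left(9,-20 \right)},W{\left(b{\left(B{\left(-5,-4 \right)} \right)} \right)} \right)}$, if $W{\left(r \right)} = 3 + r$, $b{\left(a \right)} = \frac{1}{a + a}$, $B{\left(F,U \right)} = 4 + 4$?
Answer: $-87369$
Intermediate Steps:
$B{\left(F,U \right)} = 8$
$b{\left(a \right)} = \frac{1}{2 a}$
$I{\left(k \right)} = \frac{4}{3} - \frac{k}{3}$ ($I{\left(k \right)} = - \frac{k - 4}{3} = - \frac{-4 + k}{3} = \frac{4}{3} - \frac{k}{3}$)
$O{\left(w,M \right)} = 6$ ($O{\left(w,M \right)} = \frac{4}{3} - - \frac{14}{3} = \frac{4}{3} + \frac{14}{3} = 6$)
$-87363 - O{\left(G{\left(9,-20 \right)},W{\left(b{\left(B{\left(-5,-4 \right)} \right)} \right)} \right)} = -87363 - 6 = -87369$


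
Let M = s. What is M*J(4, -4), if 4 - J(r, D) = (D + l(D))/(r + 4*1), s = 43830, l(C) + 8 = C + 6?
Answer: 460215/2 ≈ 2.3011e+5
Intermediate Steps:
l(C) = -2 + C (l(C) = -8 + (C + 6) = -8 + (6 + C) = -2 + C)
J(r, D) = 4 - (-2 + 2*D)/(4 + r) (J(r, D) = 4 - (D + (-2 + D))/(r + 4*1) = 4 - (-2 + 2*D)/(r + 4) = 4 - (-2 + 2*D)/(4 + r))
M = 43830
M*J(4, -4) = 43830*(2*(9 - 1*(-4) + 2*4)/(4 + 4)) = 43830*(2*(9 + 4 + 8)/8) = 43830*(2*(⅛)*21) = 43830*(21/4) = 460215/2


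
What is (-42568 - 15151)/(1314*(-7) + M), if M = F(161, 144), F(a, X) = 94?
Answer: 57719/9104 ≈ 6.3400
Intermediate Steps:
M = 94
(-42568 - 15151)/(1314*(-7) + M) = (-42568 - 15151)/(1314*(-7) + 94) = -57719/(-9198 + 94) = -57719/(-9104) = -57719*(-1/9104) = 57719/9104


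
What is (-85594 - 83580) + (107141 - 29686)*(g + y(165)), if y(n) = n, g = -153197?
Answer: -11853262734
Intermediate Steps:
(-85594 - 83580) + (107141 - 29686)*(g + y(165)) = (-85594 - 83580) + (107141 - 29686)*(-153197 + 165) = -169174 + 77455*(-153032) = -169174 - 11853093560 = -11853262734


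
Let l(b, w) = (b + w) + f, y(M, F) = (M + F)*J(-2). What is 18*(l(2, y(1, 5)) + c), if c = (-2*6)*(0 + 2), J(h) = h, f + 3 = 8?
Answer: -522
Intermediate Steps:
f = 5 (f = -3 + 8 = 5)
y(M, F) = -2*F - 2*M (y(M, F) = (M + F)*(-2) = (F + M)*(-2) = -2*F - 2*M)
l(b, w) = 5 + b + w (l(b, w) = (b + w) + 5 = 5 + b + w)
c = -24 (c = -12*2 = -24)
18*(l(2, y(1, 5)) + c) = 18*((5 + 2 + (-2*5 - 2*1)) - 24) = 18*((5 + 2 + (-10 - 2)) - 24) = 18*((5 + 2 - 12) - 24) = 18*(-5 - 24) = 18*(-29) = -522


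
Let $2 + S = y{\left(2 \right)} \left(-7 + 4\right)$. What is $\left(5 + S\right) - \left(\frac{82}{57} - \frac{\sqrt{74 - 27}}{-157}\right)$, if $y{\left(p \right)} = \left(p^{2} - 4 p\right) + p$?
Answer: $\frac{431}{57} - \frac{\sqrt{47}}{157} \approx 7.5177$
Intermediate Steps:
$y{\left(p \right)} = p^{2} - 3 p$
$S = 4$ ($S = -2 + 2 \left(-3 + 2\right) \left(-7 + 4\right) = -2 + 2 \left(-1\right) \left(-3\right) = -2 - -6 = -2 + 6 = 4$)
$\left(5 + S\right) - \left(\frac{82}{57} - \frac{\sqrt{74 - 27}}{-157}\right) = \left(5 + 4\right) - \left(\frac{82}{57} - \frac{\sqrt{74 - 27}}{-157}\right) = 9 - \left(\frac{82}{57} - \sqrt{47} \left(- \frac{1}{157}\right)\right) = 9 - \left(\frac{82}{57} + \frac{\sqrt{47}}{157}\right) = \frac{431}{57} - \frac{\sqrt{47}}{157}$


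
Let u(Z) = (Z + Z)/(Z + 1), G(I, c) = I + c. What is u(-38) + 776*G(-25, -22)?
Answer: -1349388/37 ≈ -36470.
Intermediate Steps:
u(Z) = 2*Z/(1 + Z) (u(Z) = (2*Z)/(1 + Z) = 2*Z/(1 + Z))
u(-38) + 776*G(-25, -22) = 2*(-38)/(1 - 38) + 776*(-25 - 22) = 2*(-38)/(-37) + 776*(-47) = 2*(-38)*(-1/37) - 36472 = 76/37 - 36472 = -1349388/37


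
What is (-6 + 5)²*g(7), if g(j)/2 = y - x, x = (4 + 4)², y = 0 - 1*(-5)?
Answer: -118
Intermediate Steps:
y = 5 (y = 0 + 5 = 5)
x = 64 (x = 8² = 64)
g(j) = -118 (g(j) = 2*(5 - 1*64) = 2*(5 - 64) = 2*(-59) = -118)
(-6 + 5)²*g(7) = (-6 + 5)²*(-118) = (-1)²*(-118) = 1*(-118) = -118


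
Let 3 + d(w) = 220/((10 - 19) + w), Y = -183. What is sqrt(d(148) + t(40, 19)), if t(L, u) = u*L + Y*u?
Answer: 2*I*sqrt(13130635)/139 ≈ 52.138*I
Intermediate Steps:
t(L, u) = -183*u + L*u (t(L, u) = u*L - 183*u = L*u - 183*u = -183*u + L*u)
d(w) = -3 + 220/(-9 + w) (d(w) = -3 + 220/((10 - 19) + w) = -3 + 220/(-9 + w))
sqrt(d(148) + t(40, 19)) = sqrt((247 - 3*148)/(-9 + 148) + 19*(-183 + 40)) = sqrt((247 - 444)/139 + 19*(-143)) = sqrt((1/139)*(-197) - 2717) = sqrt(-197/139 - 2717) = sqrt(-377860/139) = 2*I*sqrt(13130635)/139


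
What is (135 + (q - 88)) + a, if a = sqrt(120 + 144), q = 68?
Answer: 115 + 2*sqrt(66) ≈ 131.25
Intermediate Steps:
a = 2*sqrt(66) (a = sqrt(264) = 2*sqrt(66) ≈ 16.248)
(135 + (q - 88)) + a = (135 + (68 - 88)) + 2*sqrt(66) = (135 - 20) + 2*sqrt(66) = 115 + 2*sqrt(66)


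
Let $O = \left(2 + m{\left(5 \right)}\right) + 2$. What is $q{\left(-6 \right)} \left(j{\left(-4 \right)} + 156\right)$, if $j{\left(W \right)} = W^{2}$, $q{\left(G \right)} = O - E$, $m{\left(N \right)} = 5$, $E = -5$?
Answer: $2408$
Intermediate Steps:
$O = 9$ ($O = \left(2 + 5\right) + 2 = 7 + 2 = 9$)
$q{\left(G \right)} = 14$ ($q{\left(G \right)} = 9 - -5 = 9 + 5 = 14$)
$q{\left(-6 \right)} \left(j{\left(-4 \right)} + 156\right) = 14 \left(\left(-4\right)^{2} + 156\right) = 14 \left(16 + 156\right) = 14 \cdot 172 = 2408$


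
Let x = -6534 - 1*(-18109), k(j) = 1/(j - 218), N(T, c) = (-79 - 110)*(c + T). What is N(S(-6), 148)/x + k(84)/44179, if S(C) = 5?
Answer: -171188246737/68523837950 ≈ -2.4982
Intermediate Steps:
N(T, c) = -189*T - 189*c (N(T, c) = -189*(T + c) = -189*T - 189*c)
k(j) = 1/(-218 + j)
x = 11575 (x = -6534 + 18109 = 11575)
N(S(-6), 148)/x + k(84)/44179 = (-189*5 - 189*148)/11575 + 1/((-218 + 84)*44179) = (-945 - 27972)*(1/11575) + (1/44179)/(-134) = -28917*1/11575 - 1/134*1/44179 = -28917/11575 - 1/5919986 = -171188246737/68523837950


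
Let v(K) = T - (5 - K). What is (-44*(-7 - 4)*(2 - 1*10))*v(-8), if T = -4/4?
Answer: 54208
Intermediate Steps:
T = -1 (T = -4*1/4 = -1)
v(K) = -6 + K (v(K) = -1 - (5 - K) = -1 + (-5 + K) = -6 + K)
(-44*(-7 - 4)*(2 - 1*10))*v(-8) = (-44*(-7 - 4)*(2 - 1*10))*(-6 - 8) = -(-484)*(2 - 10)*(-14) = -(-484)*(-8)*(-14) = -44*88*(-14) = -3872*(-14) = 54208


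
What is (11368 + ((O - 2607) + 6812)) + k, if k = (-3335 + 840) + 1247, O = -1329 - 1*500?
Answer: 12496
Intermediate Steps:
O = -1829 (O = -1329 - 500 = -1829)
k = -1248 (k = -2495 + 1247 = -1248)
(11368 + ((O - 2607) + 6812)) + k = (11368 + ((-1829 - 2607) + 6812)) - 1248 = (11368 + (-4436 + 6812)) - 1248 = (11368 + 2376) - 1248 = 13744 - 1248 = 12496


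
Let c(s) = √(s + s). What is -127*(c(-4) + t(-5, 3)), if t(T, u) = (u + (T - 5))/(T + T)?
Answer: -889/10 - 254*I*√2 ≈ -88.9 - 359.21*I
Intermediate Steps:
t(T, u) = (-5 + T + u)/(2*T) (t(T, u) = (u + (-5 + T))/((2*T)) = (-5 + T + u)*(1/(2*T)) = (-5 + T + u)/(2*T))
c(s) = √2*√s (c(s) = √(2*s) = √2*√s)
-127*(c(-4) + t(-5, 3)) = -127*(√2*√(-4) + (½)*(-5 - 5 + 3)/(-5)) = -127*(√2*(2*I) + (½)*(-⅕)*(-7)) = -127*(2*I*√2 + 7/10) = -127*(7/10 + 2*I*√2) = -889/10 - 254*I*√2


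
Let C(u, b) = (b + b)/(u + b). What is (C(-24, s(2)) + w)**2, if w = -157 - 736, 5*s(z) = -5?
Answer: 498316329/625 ≈ 7.9731e+5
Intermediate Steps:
s(z) = -1 (s(z) = (1/5)*(-5) = -1)
w = -893
C(u, b) = 2*b/(b + u) (C(u, b) = (2*b)/(b + u) = 2*b/(b + u))
(C(-24, s(2)) + w)**2 = (2*(-1)/(-1 - 24) - 893)**2 = (2*(-1)/(-25) - 893)**2 = (2*(-1)*(-1/25) - 893)**2 = (2/25 - 893)**2 = (-22323/25)**2 = 498316329/625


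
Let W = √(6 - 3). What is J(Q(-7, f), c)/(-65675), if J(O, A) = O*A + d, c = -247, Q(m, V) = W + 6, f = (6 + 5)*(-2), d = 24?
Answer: 1458/65675 + 247*√3/65675 ≈ 0.028714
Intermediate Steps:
f = -22 (f = 11*(-2) = -22)
W = √3 ≈ 1.7320
Q(m, V) = 6 + √3 (Q(m, V) = √3 + 6 = 6 + √3)
J(O, A) = 24 + A*O (J(O, A) = O*A + 24 = A*O + 24 = 24 + A*O)
J(Q(-7, f), c)/(-65675) = (24 - 247*(6 + √3))/(-65675) = (24 + (-1482 - 247*√3))*(-1/65675) = (-1458 - 247*√3)*(-1/65675) = 1458/65675 + 247*√3/65675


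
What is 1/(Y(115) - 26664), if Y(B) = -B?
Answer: -1/26779 ≈ -3.7343e-5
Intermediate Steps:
1/(Y(115) - 26664) = 1/(-1*115 - 26664) = 1/(-115 - 26664) = 1/(-26779) = -1/26779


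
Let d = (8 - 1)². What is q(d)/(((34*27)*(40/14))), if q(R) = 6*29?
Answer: 203/3060 ≈ 0.066340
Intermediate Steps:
d = 49 (d = 7² = 49)
q(R) = 174
q(d)/(((34*27)*(40/14))) = 174/(((34*27)*(40/14))) = 174/((918*(40*(1/14)))) = 174/((918*(20/7))) = 174/(18360/7) = 174*(7/18360) = 203/3060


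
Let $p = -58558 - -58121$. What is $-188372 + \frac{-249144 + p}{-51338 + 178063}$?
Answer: $- \frac{23871691281}{126725} \approx -1.8837 \cdot 10^{5}$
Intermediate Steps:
$p = -437$ ($p = -58558 + 58121 = -437$)
$-188372 + \frac{-249144 + p}{-51338 + 178063} = -188372 + \frac{-249144 - 437}{-51338 + 178063} = -188372 - \frac{249581}{126725} = - \frac{23871691281}{126725}$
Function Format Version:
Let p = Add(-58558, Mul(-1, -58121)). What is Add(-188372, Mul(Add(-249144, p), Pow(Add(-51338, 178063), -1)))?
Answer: Rational(-23871691281, 126725) ≈ -1.8837e+5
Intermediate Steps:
p = -437 (p = Add(-58558, 58121) = -437)
Add(-188372, Mul(Add(-249144, p), Pow(Add(-51338, 178063), -1))) = Add(-188372, Mul(Add(-249144, -437), Pow(Add(-51338, 178063), -1))) = Add(-188372, Mul(-249581, Pow(126725, -1))) = Add(-188372, Mul(-249581, Rational(1, 126725))) = Add(-188372, Rational(-249581, 126725)) = Rational(-23871691281, 126725)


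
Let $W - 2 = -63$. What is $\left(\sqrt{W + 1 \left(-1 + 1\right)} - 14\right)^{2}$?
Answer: $\left(14 - i \sqrt{61}\right)^{2} \approx 135.0 - 218.69 i$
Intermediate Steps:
$W = -61$ ($W = 2 - 63 = -61$)
$\left(\sqrt{W + 1 \left(-1 + 1\right)} - 14\right)^{2} = \left(\sqrt{-61 + 1 \left(-1 + 1\right)} - 14\right)^{2} = \left(\sqrt{-61 + 1 \cdot 0} - 14\right)^{2} = \left(\sqrt{-61 + 0} - 14\right)^{2} = \left(\sqrt{-61} - 14\right)^{2} = \left(i \sqrt{61} - 14\right)^{2} = \left(-14 + i \sqrt{61}\right)^{2}$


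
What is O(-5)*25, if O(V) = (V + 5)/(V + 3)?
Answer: 0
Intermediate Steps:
O(V) = (5 + V)/(3 + V)
O(-5)*25 = ((5 - 5)/(3 - 5))*25 = (0/(-2))*25 = -½*0*25 = 0*25 = 0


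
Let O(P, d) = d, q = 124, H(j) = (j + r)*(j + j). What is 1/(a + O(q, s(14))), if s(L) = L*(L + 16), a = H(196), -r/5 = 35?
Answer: 1/8652 ≈ 0.00011558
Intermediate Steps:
r = -175 (r = -5*35 = -175)
H(j) = 2*j*(-175 + j) (H(j) = (j - 175)*(j + j) = (-175 + j)*(2*j) = 2*j*(-175 + j))
a = 8232 (a = 2*196*(-175 + 196) = 2*196*21 = 8232)
s(L) = L*(16 + L)
1/(a + O(q, s(14))) = 1/(8232 + 14*(16 + 14)) = 1/(8232 + 14*30) = 1/(8232 + 420) = 1/8652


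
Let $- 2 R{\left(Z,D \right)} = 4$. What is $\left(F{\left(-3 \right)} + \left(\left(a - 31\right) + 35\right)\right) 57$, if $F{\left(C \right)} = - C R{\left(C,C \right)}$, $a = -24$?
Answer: $-1482$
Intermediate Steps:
$R{\left(Z,D \right)} = -2$ ($R{\left(Z,D \right)} = \left(- \frac{1}{2}\right) 4 = -2$)
$F{\left(C \right)} = 2 C$ ($F{\left(C \right)} = - C \left(-2\right) = 2 C$)
$\left(F{\left(-3 \right)} + \left(\left(a - 31\right) + 35\right)\right) 57 = \left(2 \left(-3\right) + \left(\left(-24 - 31\right) + 35\right)\right) 57 = \left(-6 + \left(-55 + 35\right)\right) 57 = \left(-6 - 20\right) 57 = \left(-26\right) 57 = -1482$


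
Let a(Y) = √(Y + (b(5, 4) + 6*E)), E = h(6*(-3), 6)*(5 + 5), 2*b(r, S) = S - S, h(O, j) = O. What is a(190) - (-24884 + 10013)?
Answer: 14871 + I*√890 ≈ 14871.0 + 29.833*I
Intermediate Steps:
b(r, S) = 0 (b(r, S) = (S - S)/2 = (½)*0 = 0)
E = -180 (E = (6*(-3))*(5 + 5) = -18*10 = -180)
a(Y) = √(-1080 + Y) (a(Y) = √(Y + (0 + 6*(-180))) = √(Y + (0 - 1080)) = √(Y - 1080) = √(-1080 + Y))
a(190) - (-24884 + 10013) = √(-1080 + 190) - (-24884 + 10013) = √(-890) - 1*(-14871) = I*√890 + 14871 = 14871 + I*√890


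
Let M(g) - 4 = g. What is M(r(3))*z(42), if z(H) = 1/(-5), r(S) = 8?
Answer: -12/5 ≈ -2.4000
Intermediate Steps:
M(g) = 4 + g
z(H) = -⅕
M(r(3))*z(42) = (4 + 8)*(-⅕) = 12*(-⅕) = -12/5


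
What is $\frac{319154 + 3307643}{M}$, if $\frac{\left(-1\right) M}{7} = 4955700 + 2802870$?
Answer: $- \frac{3626797}{54309990} \approx -0.06678$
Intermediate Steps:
$M = -54309990$ ($M = - 7 \left(4955700 + 2802870\right) = \left(-7\right) 7758570 = -54309990$)
$\frac{319154 + 3307643}{M} = \frac{319154 + 3307643}{-54309990} = 3626797 \left(- \frac{1}{54309990}\right) = - \frac{3626797}{54309990}$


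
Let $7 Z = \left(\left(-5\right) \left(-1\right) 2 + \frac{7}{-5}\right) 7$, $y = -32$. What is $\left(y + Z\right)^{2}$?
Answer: $\frac{13689}{25} \approx 547.56$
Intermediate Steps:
$Z = \frac{43}{5}$ ($Z = \frac{\left(\left(-5\right) \left(-1\right) 2 + \frac{7}{-5}\right) 7}{7} = \frac{\left(5 \cdot 2 + 7 \left(- \frac{1}{5}\right)\right) 7}{7} = \frac{\left(10 - \frac{7}{5}\right) 7}{7} = \frac{\frac{43}{5} \cdot 7}{7} = \frac{1}{7} \cdot \frac{301}{5} = \frac{43}{5} \approx 8.6$)
$\left(y + Z\right)^{2} = \left(-32 + \frac{43}{5}\right)^{2} = \left(- \frac{117}{5}\right)^{2} = \frac{13689}{25}$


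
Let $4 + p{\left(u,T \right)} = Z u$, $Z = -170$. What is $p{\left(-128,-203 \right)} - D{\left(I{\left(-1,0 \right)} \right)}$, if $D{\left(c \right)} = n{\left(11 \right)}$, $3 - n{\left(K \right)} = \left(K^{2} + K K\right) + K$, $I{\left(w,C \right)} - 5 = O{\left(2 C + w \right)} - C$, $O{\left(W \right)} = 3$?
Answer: $22006$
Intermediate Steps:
$I{\left(w,C \right)} = 8 - C$ ($I{\left(w,C \right)} = 5 - \left(-3 + C\right) = 8 - C$)
$n{\left(K \right)} = 3 - K - 2 K^{2}$ ($n{\left(K \right)} = 3 - \left(\left(K^{2} + K K\right) + K\right) = 3 - \left(\left(K^{2} + K^{2}\right) + K\right) = 3 - \left(2 K^{2} + K\right) = 3 - \left(K + 2 K^{2}\right) = 3 - K - 2 K^{2}$)
$p{\left(u,T \right)} = -4 - 170 u$
$D{\left(c \right)} = -250$ ($D{\left(c \right)} = 3 - 11 - 2 \cdot 11^{2} = 3 - 11 - 242 = -250$)
$p{\left(-128,-203 \right)} - D{\left(I{\left(-1,0 \right)} \right)} = \left(-4 - -21760\right) - -250 = \left(-4 + 21760\right) + 250 = 21756 + 250 = 22006$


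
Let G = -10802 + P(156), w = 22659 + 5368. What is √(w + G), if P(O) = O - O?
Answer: 5*√689 ≈ 131.24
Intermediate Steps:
P(O) = 0
w = 28027
G = -10802 (G = -10802 + 0 = -10802)
√(w + G) = √(28027 - 10802) = √17225 = 5*√689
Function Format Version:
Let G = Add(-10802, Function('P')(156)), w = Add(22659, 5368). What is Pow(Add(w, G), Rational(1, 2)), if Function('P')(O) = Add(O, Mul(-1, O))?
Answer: Mul(5, Pow(689, Rational(1, 2))) ≈ 131.24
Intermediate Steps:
Function('P')(O) = 0
w = 28027
G = -10802 (G = Add(-10802, 0) = -10802)
Pow(Add(w, G), Rational(1, 2)) = Pow(Add(28027, -10802), Rational(1, 2)) = Pow(17225, Rational(1, 2)) = Mul(5, Pow(689, Rational(1, 2)))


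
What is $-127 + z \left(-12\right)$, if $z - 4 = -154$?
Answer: $1673$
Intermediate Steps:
$z = -150$ ($z = 4 - 154 = -150$)
$-127 + z \left(-12\right) = -127 - -1800 = -127 + 1800 = 1673$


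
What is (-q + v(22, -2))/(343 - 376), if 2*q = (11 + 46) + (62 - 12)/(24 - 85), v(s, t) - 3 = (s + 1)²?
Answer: -61477/4026 ≈ -15.270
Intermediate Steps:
v(s, t) = 3 + (1 + s)² (v(s, t) = 3 + (s + 1)² = 3 + (1 + s)²)
q = 3427/122 (q = ((11 + 46) + (62 - 12)/(24 - 85))/2 = (57 + 50/(-61))/2 = (57 + 50*(-1/61))/2 = (57 - 50/61)/2 = (½)*(3427/61) = 3427/122 ≈ 28.090)
(-q + v(22, -2))/(343 - 376) = (-1*3427/122 + (3 + (1 + 22)²))/(343 - 376) = (-3427/122 + (3 + 23²))/(-33) = (-3427/122 + (3 + 529))*(-1/33) = (-3427/122 + 532)*(-1/33) = (61477/122)*(-1/33) = -61477/4026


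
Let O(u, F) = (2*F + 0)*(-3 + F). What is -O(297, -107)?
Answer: -23540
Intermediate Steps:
O(u, F) = 2*F*(-3 + F) (O(u, F) = (2*F)*(-3 + F) = 2*F*(-3 + F))
-O(297, -107) = -2*(-107)*(-3 - 107) = -2*(-107)*(-110) = -1*23540 = -23540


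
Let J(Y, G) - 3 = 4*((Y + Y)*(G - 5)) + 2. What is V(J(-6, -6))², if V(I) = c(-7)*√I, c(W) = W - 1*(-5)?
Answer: 2132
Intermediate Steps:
c(W) = 5 + W (c(W) = W + 5 = 5 + W)
J(Y, G) = 5 + 8*Y*(-5 + G) (J(Y, G) = 3 + (4*((Y + Y)*(G - 5)) + 2) = 3 + (4*((2*Y)*(-5 + G)) + 2) = 3 + (4*(2*Y*(-5 + G)) + 2) = 3 + (8*Y*(-5 + G) + 2) = 3 + (2 + 8*Y*(-5 + G)) = 5 + 8*Y*(-5 + G))
V(I) = -2*√I (V(I) = (5 - 7)*√I = -2*√I)
V(J(-6, -6))² = (-2*√(5 - 40*(-6) + 8*(-6)*(-6)))² = (-2*√(5 + 240 + 288))² = (-2*√533)² = 2132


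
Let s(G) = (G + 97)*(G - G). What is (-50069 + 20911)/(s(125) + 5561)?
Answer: -29158/5561 ≈ -5.2433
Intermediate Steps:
s(G) = 0 (s(G) = (97 + G)*0 = 0)
(-50069 + 20911)/(s(125) + 5561) = (-50069 + 20911)/(0 + 5561) = -29158/5561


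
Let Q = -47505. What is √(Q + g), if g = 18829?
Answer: 2*I*√7169 ≈ 169.34*I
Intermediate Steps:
√(Q + g) = √(-47505 + 18829) = √(-28676) = 2*I*√7169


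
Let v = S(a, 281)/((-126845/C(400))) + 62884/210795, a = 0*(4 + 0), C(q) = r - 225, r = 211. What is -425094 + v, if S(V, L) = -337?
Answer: -98837221059232/232506885 ≈ -4.2509e+5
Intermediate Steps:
C(q) = -14 (C(q) = 211 - 225 = -14)
a = 0 (a = 0*4 = 0)
v = 60712958/232506885 (v = -337/((-126845/(-14))) + 62884/210795 = -337/((-126845*(-1/14))) + 62884*(1/210795) = -337/126845/14 + 62884/210795 = -337*14/126845 + 62884/210795 = -4718/126845 + 62884/210795 = 60712958/232506885 ≈ 0.26112)
-425094 + v = -425094 + 60712958/232506885 = -98837221059232/232506885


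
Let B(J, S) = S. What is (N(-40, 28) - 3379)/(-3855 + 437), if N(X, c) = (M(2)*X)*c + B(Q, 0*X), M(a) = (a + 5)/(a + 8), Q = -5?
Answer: 4163/3418 ≈ 1.2180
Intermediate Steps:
M(a) = (5 + a)/(8 + a)
N(X, c) = 7*X*c/10 (N(X, c) = (((5 + 2)/(8 + 2))*X)*c + 0*X = ((7/10)*X)*c + 0 = (((1/10)*7)*X)*c + 0 = (7*X/10)*c + 0 = 7*X*c/10 + 0 = 7*X*c/10)
(N(-40, 28) - 3379)/(-3855 + 437) = ((7/10)*(-40)*28 - 3379)/(-3855 + 437) = (-784 - 3379)/(-3418) = -4163*(-1/3418) = 4163/3418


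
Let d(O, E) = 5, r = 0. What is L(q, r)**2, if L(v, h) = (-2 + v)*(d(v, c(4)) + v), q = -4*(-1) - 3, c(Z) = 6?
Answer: 36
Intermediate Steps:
q = 1 (q = 4 - 3 = 1)
L(v, h) = (-2 + v)*(5 + v)
L(q, r)**2 = (-10 + 1**2 + 3*1)**2 = (-10 + 1 + 3)**2 = (-6)**2 = 36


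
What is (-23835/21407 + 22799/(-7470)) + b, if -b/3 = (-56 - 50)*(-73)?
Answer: -3712823577703/159910290 ≈ -23218.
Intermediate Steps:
b = -23214 (b = -3*(-56 - 50)*(-73) = -(-318)*(-73) = -3*7738 = -23214)
(-23835/21407 + 22799/(-7470)) + b = (-23835/21407 + 22799/(-7470)) - 23214 = (-23835*1/21407 + 22799*(-1/7470)) - 23214 = (-23835/21407 - 22799/7470) - 23214 = -666105643/159910290 - 23214 = -3712823577703/159910290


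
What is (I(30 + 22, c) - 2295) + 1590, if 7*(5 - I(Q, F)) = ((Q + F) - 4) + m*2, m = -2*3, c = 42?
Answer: -4978/7 ≈ -711.14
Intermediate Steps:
m = -6
I(Q, F) = 51/7 - F/7 - Q/7 (I(Q, F) = 5 - (((Q + F) - 4) - 6*2)/7 = 5 - (((F + Q) - 4) - 12)/7 = 5 - ((-4 + F + Q) - 12)/7 = 5 - (-16 + F + Q)/7 = 5 + (16/7 - F/7 - Q/7) = 51/7 - F/7 - Q/7)
(I(30 + 22, c) - 2295) + 1590 = ((51/7 - ⅐*42 - (30 + 22)/7) - 2295) + 1590 = ((51/7 - 6 - ⅐*52) - 2295) + 1590 = ((51/7 - 6 - 52/7) - 2295) + 1590 = (-43/7 - 2295) + 1590 = -16108/7 + 1590 = -4978/7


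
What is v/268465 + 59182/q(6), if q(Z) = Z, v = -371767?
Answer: 7943032514/805395 ≈ 9862.3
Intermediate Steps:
v/268465 + 59182/q(6) = -371767/268465 + 59182/6 = -371767*1/268465 + 59182*(⅙) = -371767/268465 + 29591/3 = 7943032514/805395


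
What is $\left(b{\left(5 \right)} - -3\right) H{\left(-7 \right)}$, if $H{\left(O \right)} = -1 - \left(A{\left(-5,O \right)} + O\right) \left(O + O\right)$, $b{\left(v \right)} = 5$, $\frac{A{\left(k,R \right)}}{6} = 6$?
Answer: $3240$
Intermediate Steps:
$A{\left(k,R \right)} = 36$ ($A{\left(k,R \right)} = 6 \cdot 6 = 36$)
$H{\left(O \right)} = -1 - 2 O \left(36 + O\right)$ ($H{\left(O \right)} = -1 - \left(36 + O\right) \left(O + O\right) = -1 - \left(36 + O\right) 2 O = -1 - 2 O \left(36 + O\right)$)
$\left(b{\left(5 \right)} - -3\right) H{\left(-7 \right)} = \left(5 - -3\right) \left(-1 - -504 - 2 \left(-7\right)^{2}\right) = \left(5 + 3\right) \left(-1 + 504 - 98\right) = 8 \left(-1 + 504 - 98\right) = 8 \cdot 405 = 3240$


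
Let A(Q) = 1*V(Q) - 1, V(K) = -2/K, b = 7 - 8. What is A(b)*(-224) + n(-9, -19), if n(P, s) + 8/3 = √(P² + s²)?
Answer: -680/3 + √442 ≈ -205.64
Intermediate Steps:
b = -1
n(P, s) = -8/3 + √(P² + s²)
A(Q) = -1 - 2/Q (A(Q) = 1*(-2/Q) - 1 = -2/Q - 1 = -1 - 2/Q)
A(b)*(-224) + n(-9, -19) = ((-2 - 1*(-1))/(-1))*(-224) + (-8/3 + √((-9)² + (-19)²)) = -(-2 + 1)*(-224) + (-8/3 + √(81 + 361)) = -1*(-1)*(-224) + (-8/3 + √442) = 1*(-224) + (-8/3 + √442) = -224 + (-8/3 + √442) = -680/3 + √442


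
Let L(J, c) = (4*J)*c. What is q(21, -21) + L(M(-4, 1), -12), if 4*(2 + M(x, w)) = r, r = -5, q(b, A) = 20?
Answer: 176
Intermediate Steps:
M(x, w) = -13/4 (M(x, w) = -2 + (¼)*(-5) = -2 - 5/4 = -13/4)
L(J, c) = 4*J*c
q(21, -21) + L(M(-4, 1), -12) = 20 + 4*(-13/4)*(-12) = 20 + 156 = 176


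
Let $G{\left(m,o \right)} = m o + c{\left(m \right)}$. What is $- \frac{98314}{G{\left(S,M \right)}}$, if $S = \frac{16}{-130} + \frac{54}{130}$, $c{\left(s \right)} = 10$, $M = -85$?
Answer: $\frac{1278082}{193} \approx 6622.2$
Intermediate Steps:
$S = \frac{19}{65}$ ($S = 16 \left(- \frac{1}{130}\right) + 54 \cdot \frac{1}{130} = - \frac{8}{65} + \frac{27}{65} = \frac{19}{65} \approx 0.29231$)
$G{\left(m,o \right)} = 10 + m o$ ($G{\left(m,o \right)} = m o + 10 = 10 + m o$)
$- \frac{98314}{G{\left(S,M \right)}} = - \frac{98314}{10 + \frac{19}{65} \left(-85\right)} = - \frac{98314}{10 - \frac{323}{13}} = - \frac{98314}{- \frac{193}{13}} = \left(-98314\right) \left(- \frac{13}{193}\right) = \frac{1278082}{193}$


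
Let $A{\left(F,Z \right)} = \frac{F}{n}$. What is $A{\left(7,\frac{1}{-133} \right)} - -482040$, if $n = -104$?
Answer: $\frac{50132153}{104} \approx 4.8204 \cdot 10^{5}$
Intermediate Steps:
$A{\left(F,Z \right)} = - \frac{F}{104}$ ($A{\left(F,Z \right)} = \frac{F}{-104} = F \left(- \frac{1}{104}\right) = - \frac{F}{104}$)
$A{\left(7,\frac{1}{-133} \right)} - -482040 = \left(- \frac{1}{104}\right) 7 - -482040 = - \frac{7}{104} + 482040 = \frac{50132153}{104}$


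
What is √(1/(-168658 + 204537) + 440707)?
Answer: √567323285043066/35879 ≈ 663.86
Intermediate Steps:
√(1/(-168658 + 204537) + 440707) = √(1/35879 + 440707) = √(15812126454/35879) = √567323285043066/35879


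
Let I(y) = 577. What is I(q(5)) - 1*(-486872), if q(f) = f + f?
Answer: 487449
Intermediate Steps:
q(f) = 2*f
I(q(5)) - 1*(-486872) = 577 - 1*(-486872) = 577 + 486872 = 487449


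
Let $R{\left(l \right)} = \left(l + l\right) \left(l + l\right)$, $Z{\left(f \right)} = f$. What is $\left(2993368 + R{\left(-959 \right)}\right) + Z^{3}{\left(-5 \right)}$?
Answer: $6671967$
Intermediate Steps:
$R{\left(l \right)} = 4 l^{2}$ ($R{\left(l \right)} = 2 l 2 l = 4 l^{2}$)
$\left(2993368 + R{\left(-959 \right)}\right) + Z^{3}{\left(-5 \right)} = \left(2993368 + 4 \left(-959\right)^{2}\right) + \left(-5\right)^{3} = \left(2993368 + 4 \cdot 919681\right) - 125 = \left(2993368 + 3678724\right) - 125 = 6672092 - 125 = 6671967$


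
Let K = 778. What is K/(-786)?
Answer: -389/393 ≈ -0.98982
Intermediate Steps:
K/(-786) = 778/(-786) = 778*(-1/786) = -389/393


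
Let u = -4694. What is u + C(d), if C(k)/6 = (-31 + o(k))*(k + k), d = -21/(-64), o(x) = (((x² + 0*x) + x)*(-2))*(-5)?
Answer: -157250461/32768 ≈ -4798.9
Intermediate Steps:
o(x) = 10*x + 10*x² (o(x) = (((x² + 0) + x)*(-2))*(-5) = ((x² + x)*(-2))*(-5) = ((x + x²)*(-2))*(-5) = (-2*x - 2*x²)*(-5) = 10*x + 10*x²)
d = 21/64 (d = -21*(-1/64) = 21/64 ≈ 0.32813)
C(k) = 12*k*(-31 + 10*k*(1 + k)) (C(k) = 6*((-31 + 10*k*(1 + k))*(k + k)) = 6*((-31 + 10*k*(1 + k))*(2*k)) = 6*(2*k*(-31 + 10*k*(1 + k))) = 12*k*(-31 + 10*k*(1 + k)))
u + C(d) = -4694 + 12*(21/64)*(-31 + 10*(21/64)*(1 + 21/64)) = -4694 + 12*(21/64)*(-31 + 10*(21/64)*(85/64)) = -4694 + 12*(21/64)*(-31 + 8925/2048) = -4694 + 12*(21/64)*(-54563/2048) = -4694 - 3437469/32768 = -157250461/32768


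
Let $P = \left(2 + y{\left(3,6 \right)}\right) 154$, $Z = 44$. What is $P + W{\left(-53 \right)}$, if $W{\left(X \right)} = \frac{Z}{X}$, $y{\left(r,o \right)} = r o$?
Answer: $\frac{163196}{53} \approx 3079.2$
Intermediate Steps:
$y{\left(r,o \right)} = o r$
$W{\left(X \right)} = \frac{44}{X}$
$P = 3080$ ($P = \left(2 + 6 \cdot 3\right) 154 = \left(2 + 18\right) 154 = 20 \cdot 154 = 3080$)
$P + W{\left(-53 \right)} = 3080 + \frac{44}{-53} = 3080 + 44 \left(- \frac{1}{53}\right) = 3080 - \frac{44}{53} = \frac{163196}{53}$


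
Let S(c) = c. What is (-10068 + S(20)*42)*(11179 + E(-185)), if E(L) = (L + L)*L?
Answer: -734816412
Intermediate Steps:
E(L) = 2*L² (E(L) = (2*L)*L = 2*L²)
(-10068 + S(20)*42)*(11179 + E(-185)) = (-10068 + 20*42)*(11179 + 2*(-185)²) = (-10068 + 840)*(11179 + 2*34225) = -9228*(11179 + 68450) = -9228*79629 = -734816412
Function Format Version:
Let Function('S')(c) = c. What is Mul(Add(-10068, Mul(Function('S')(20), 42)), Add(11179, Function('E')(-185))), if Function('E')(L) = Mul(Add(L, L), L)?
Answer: -734816412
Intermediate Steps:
Function('E')(L) = Mul(2, Pow(L, 2)) (Function('E')(L) = Mul(Mul(2, L), L) = Mul(2, Pow(L, 2)))
Mul(Add(-10068, Mul(Function('S')(20), 42)), Add(11179, Function('E')(-185))) = Mul(Add(-10068, Mul(20, 42)), Add(11179, Mul(2, Pow(-185, 2)))) = Mul(Add(-10068, 840), Add(11179, Mul(2, 34225))) = Mul(-9228, Add(11179, 68450)) = Mul(-9228, 79629) = -734816412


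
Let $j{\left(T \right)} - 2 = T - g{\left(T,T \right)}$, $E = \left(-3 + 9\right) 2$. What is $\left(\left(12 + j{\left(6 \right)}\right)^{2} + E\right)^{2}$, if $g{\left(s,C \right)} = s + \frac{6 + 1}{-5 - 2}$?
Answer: $56169$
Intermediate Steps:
$g{\left(s,C \right)} = -1 + s$ ($g{\left(s,C \right)} = s + \frac{7}{-7} = s + 7 \left(- \frac{1}{7}\right) = s - 1 = -1 + s$)
$E = 12$ ($E = 6 \cdot 2 = 12$)
$j{\left(T \right)} = 3$ ($j{\left(T \right)} = 2 + \left(T - \left(-1 + T\right)\right) = 2 + 1 = 3$)
$\left(\left(12 + j{\left(6 \right)}\right)^{2} + E\right)^{2} = \left(\left(12 + 3\right)^{2} + 12\right)^{2} = \left(15^{2} + 12\right)^{2} = \left(225 + 12\right)^{2} = 237^{2} = 56169$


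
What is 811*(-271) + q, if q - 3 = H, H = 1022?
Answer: -218756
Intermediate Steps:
q = 1025 (q = 3 + 1022 = 1025)
811*(-271) + q = 811*(-271) + 1025 = -219781 + 1025 = -218756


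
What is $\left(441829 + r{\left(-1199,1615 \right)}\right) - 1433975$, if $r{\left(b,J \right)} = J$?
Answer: $-990531$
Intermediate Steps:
$\left(441829 + r{\left(-1199,1615 \right)}\right) - 1433975 = \left(441829 + 1615\right) - 1433975 = 443444 - 1433975 = -990531$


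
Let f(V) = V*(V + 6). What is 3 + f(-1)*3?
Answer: -12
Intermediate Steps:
f(V) = V*(6 + V)
3 + f(-1)*3 = 3 - (6 - 1)*3 = 3 - 1*5*3 = 3 - 5*3 = 3 - 15 = -12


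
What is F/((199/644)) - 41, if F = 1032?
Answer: 656449/199 ≈ 3298.7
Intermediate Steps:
F/((199/644)) - 41 = 1032/((199/644)) - 41 = 1032/((199*(1/644))) - 41 = 1032/(199/644) - 41 = 1032*(644/199) - 41 = 664608/199 - 41 = 656449/199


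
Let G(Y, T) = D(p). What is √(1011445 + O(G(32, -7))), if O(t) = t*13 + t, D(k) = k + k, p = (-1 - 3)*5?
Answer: √1010885 ≈ 1005.4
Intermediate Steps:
p = -20 (p = -4*5 = -20)
D(k) = 2*k
G(Y, T) = -40 (G(Y, T) = 2*(-20) = -40)
O(t) = 14*t (O(t) = 13*t + t = 14*t)
√(1011445 + O(G(32, -7))) = √(1011445 + 14*(-40)) = √(1011445 - 560) = √1010885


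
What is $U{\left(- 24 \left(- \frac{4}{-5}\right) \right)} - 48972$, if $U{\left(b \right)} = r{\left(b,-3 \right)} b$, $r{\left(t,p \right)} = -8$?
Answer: $- \frac{244092}{5} \approx -48818.0$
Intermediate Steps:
$U{\left(b \right)} = - 8 b$
$U{\left(- 24 \left(- \frac{4}{-5}\right) \right)} - 48972 = - 8 \left(- 24 \left(- \frac{4}{-5}\right)\right) - 48972 = - 8 \left(- 24 \left(\left(-4\right) \left(- \frac{1}{5}\right)\right)\right) - 48972 = - 8 \left(\left(-24\right) \frac{4}{5}\right) - 48972 = \left(-8\right) \left(- \frac{96}{5}\right) - 48972 = \frac{768}{5} - 48972 = - \frac{244092}{5}$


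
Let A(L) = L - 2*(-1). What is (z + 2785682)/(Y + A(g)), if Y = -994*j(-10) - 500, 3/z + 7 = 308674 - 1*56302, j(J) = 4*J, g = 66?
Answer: 703008637933/9925010720 ≈ 70.832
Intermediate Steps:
A(L) = 2 + L (A(L) = L + 2 = 2 + L)
z = 3/252365 (z = 3/(-7 + (308674 - 1*56302)) = 3/(-7 + (308674 - 56302)) = 3/(-7 + 252372) = 3/252365 ≈ 1.1888e-5)
Y = 39260 (Y = -3976*(-10) - 500 = -994*(-40) - 500 = 39760 - 500 = 39260)
(z + 2785682)/(Y + A(g)) = (3/252365 + 2785682)/(39260 + (2 + 66)) = 703008637933/(252365*(39260 + 68)) = (703008637933/252365)/39328 = (703008637933/252365)*(1/39328) = 703008637933/9925010720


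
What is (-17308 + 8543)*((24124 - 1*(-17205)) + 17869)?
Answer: -518870470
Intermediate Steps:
(-17308 + 8543)*((24124 - 1*(-17205)) + 17869) = -8765*((24124 + 17205) + 17869) = -8765*(41329 + 17869) = -8765*59198 = -518870470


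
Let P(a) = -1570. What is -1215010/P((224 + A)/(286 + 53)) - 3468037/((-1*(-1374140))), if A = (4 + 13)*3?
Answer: 166414902331/215739980 ≈ 771.37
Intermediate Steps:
A = 51 (A = 17*3 = 51)
-1215010/P((224 + A)/(286 + 53)) - 3468037/((-1*(-1374140))) = -1215010/(-1570) - 3468037/((-1*(-1374140))) = -1215010*(-1/1570) - 3468037/1374140 = 121501/157 - 3468037*1/1374140 = 121501/157 - 3468037/1374140 = 166414902331/215739980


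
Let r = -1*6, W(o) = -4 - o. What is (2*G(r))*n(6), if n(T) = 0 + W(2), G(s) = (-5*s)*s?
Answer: 2160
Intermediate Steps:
r = -6
G(s) = -5*s²
n(T) = -6 (n(T) = 0 + (-4 - 1*2) = 0 + (-4 - 2) = 0 - 6 = -6)
(2*G(r))*n(6) = (2*(-5*(-6)²))*(-6) = (2*(-5*36))*(-6) = (2*(-180))*(-6) = -360*(-6) = 2160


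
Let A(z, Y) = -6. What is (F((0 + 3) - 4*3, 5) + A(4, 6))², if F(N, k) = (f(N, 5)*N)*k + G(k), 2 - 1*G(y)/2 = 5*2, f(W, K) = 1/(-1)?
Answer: 529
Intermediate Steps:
f(W, K) = -1
G(y) = -16 (G(y) = 4 - 10*2 = 4 - 2*10 = 4 - 20 = -16)
F(N, k) = -16 - N*k (F(N, k) = (-N)*k - 16 = -N*k - 16 = -16 - N*k)
(F((0 + 3) - 4*3, 5) + A(4, 6))² = ((-16 - 1*((0 + 3) - 4*3)*5) - 6)² = ((-16 - 1*(3 - 12)*5) - 6)² = ((-16 - 1*(-9)*5) - 6)² = ((-16 + 45) - 6)² = (29 - 6)² = 23² = 529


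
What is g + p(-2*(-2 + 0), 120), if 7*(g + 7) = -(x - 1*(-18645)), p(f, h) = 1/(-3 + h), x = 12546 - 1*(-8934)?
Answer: -4700351/819 ≈ -5739.1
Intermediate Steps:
x = 21480 (x = 12546 + 8934 = 21480)
g = -40174/7 (g = -7 + (-(21480 - 1*(-18645)))/7 = -7 + (-(21480 + 18645))/7 = -7 + (-1*40125)/7 = -7 + (⅐)*(-40125) = -7 - 40125/7 = -40174/7 ≈ -5739.1)
g + p(-2*(-2 + 0), 120) = -40174/7 + 1/(-3 + 120) = -40174/7 + 1/117 = -4700351/819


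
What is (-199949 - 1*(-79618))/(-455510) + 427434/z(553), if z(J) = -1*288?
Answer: -16222150501/10932240 ≈ -1483.9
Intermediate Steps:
z(J) = -288
(-199949 - 1*(-79618))/(-455510) + 427434/z(553) = (-199949 - 1*(-79618))/(-455510) + 427434/(-288) = (-199949 + 79618)*(-1/455510) + 427434*(-1/288) = -120331*(-1/455510) - 71239/48 = 120331/455510 - 71239/48 = -16222150501/10932240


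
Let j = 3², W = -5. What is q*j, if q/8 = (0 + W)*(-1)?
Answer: 360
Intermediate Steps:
q = 40 (q = 8*((0 - 5)*(-1)) = 8*(-5*(-1)) = 8*5 = 40)
j = 9
q*j = 40*9 = 360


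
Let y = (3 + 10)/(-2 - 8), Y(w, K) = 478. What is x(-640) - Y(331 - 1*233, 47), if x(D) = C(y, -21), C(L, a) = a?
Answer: -499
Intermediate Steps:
y = -13/10 (y = 13/(-10) = 13*(-1/10) = -13/10 ≈ -1.3000)
x(D) = -21
x(-640) - Y(331 - 1*233, 47) = -21 - 1*478 = -21 - 478 = -499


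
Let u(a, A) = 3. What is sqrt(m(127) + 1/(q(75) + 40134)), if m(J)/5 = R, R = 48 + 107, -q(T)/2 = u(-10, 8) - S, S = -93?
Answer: sqrt(137378516338)/13314 ≈ 27.839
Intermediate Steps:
q(T) = -192 (q(T) = -2*(3 - 1*(-93)) = -2*(3 + 93) = -2*96 = -192)
R = 155
m(J) = 775 (m(J) = 5*155 = 775)
sqrt(m(127) + 1/(q(75) + 40134)) = sqrt(775 + 1/(-192 + 40134)) = sqrt(775 + 1/39942) = sqrt(30955051/39942) = sqrt(137378516338)/13314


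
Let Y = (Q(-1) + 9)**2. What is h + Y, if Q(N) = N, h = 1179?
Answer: 1243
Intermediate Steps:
Y = 64 (Y = (-1 + 9)**2 = 8**2 = 64)
h + Y = 1179 + 64 = 1243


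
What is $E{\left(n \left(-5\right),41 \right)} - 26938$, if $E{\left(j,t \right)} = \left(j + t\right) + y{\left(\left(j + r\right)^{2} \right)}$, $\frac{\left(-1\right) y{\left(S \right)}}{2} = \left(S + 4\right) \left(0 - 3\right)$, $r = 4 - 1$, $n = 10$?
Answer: $-13669$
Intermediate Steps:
$r = 3$ ($r = 4 - 1 = 3$)
$y{\left(S \right)} = 24 + 6 S$ ($y{\left(S \right)} = - 2 \left(S + 4\right) \left(0 - 3\right) = - 2 \left(4 + S\right) \left(-3\right) = - 2 \left(-12 - 3 S\right) = 24 + 6 S$)
$E{\left(j,t \right)} = 24 + j + t + 6 \left(3 + j\right)^{2}$ ($E{\left(j,t \right)} = \left(j + t\right) + \left(24 + 6 \left(j + 3\right)^{2}\right) = \left(j + t\right) + \left(24 + 6 \left(3 + j\right)^{2}\right) = 24 + j + t + 6 \left(3 + j\right)^{2}$)
$E{\left(n \left(-5\right),41 \right)} - 26938 = \left(24 + 10 \left(-5\right) + 41 + 6 \left(3 + 10 \left(-5\right)\right)^{2}\right) - 26938 = \left(24 - 50 + 41 + 6 \left(3 - 50\right)^{2}\right) - 26938 = \left(24 - 50 + 41 + 6 \left(-47\right)^{2}\right) - 26938 = \left(24 - 50 + 41 + 6 \cdot 2209\right) - 26938 = \left(24 - 50 + 41 + 13254\right) - 26938 = 13269 - 26938 = -13669$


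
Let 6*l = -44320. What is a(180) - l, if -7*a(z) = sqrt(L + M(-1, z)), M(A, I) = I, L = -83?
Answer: 22160/3 - sqrt(97)/7 ≈ 7385.3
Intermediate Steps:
l = -22160/3 (l = (1/6)*(-44320) = -22160/3 ≈ -7386.7)
a(z) = -sqrt(-83 + z)/7
a(180) - l = -sqrt(-83 + 180)/7 - 1*(-22160/3) = -sqrt(97)/7 + 22160/3 = 22160/3 - sqrt(97)/7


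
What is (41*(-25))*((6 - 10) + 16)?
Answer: -12300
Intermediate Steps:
(41*(-25))*((6 - 10) + 16) = -1025*(-4 + 16) = -1025*12 = -12300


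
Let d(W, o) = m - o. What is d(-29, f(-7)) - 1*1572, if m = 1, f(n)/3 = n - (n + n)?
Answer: -1592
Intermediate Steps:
f(n) = -3*n (f(n) = 3*(n - (n + n)) = 3*(n - 2*n) = 3*(-n) = -3*n)
d(W, o) = 1 - o
d(-29, f(-7)) - 1*1572 = (1 - (-3)*(-7)) - 1*1572 = (1 - 1*21) - 1572 = (1 - 21) - 1572 = -20 - 1572 = -1592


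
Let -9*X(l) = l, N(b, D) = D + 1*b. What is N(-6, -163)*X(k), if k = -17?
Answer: -2873/9 ≈ -319.22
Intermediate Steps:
N(b, D) = D + b
X(l) = -l/9
N(-6, -163)*X(k) = (-163 - 6)*(-⅑*(-17)) = -169*17/9 = -2873/9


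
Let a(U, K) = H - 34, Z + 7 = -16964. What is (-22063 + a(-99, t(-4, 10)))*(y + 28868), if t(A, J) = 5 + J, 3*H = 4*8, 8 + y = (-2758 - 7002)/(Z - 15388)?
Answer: -61878650639500/97077 ≈ -6.3742e+8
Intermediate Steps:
Z = -16971 (Z = -7 - 16964 = -16971)
y = -249112/32359 (y = -8 + (-2758 - 7002)/(-16971 - 15388) = -8 - 9760/(-32359) = -8 - 9760*(-1/32359) = -8 + 9760/32359 = -249112/32359 ≈ -7.6984)
H = 32/3 (H = (4*8)/3 = (1/3)*32 = 32/3 ≈ 10.667)
a(U, K) = -70/3 (a(U, K) = 32/3 - 34 = -70/3)
(-22063 + a(-99, t(-4, 10)))*(y + 28868) = (-22063 - 70/3)*(-249112/32359 + 28868) = -66259/3*933890500/32359 = -61878650639500/97077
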